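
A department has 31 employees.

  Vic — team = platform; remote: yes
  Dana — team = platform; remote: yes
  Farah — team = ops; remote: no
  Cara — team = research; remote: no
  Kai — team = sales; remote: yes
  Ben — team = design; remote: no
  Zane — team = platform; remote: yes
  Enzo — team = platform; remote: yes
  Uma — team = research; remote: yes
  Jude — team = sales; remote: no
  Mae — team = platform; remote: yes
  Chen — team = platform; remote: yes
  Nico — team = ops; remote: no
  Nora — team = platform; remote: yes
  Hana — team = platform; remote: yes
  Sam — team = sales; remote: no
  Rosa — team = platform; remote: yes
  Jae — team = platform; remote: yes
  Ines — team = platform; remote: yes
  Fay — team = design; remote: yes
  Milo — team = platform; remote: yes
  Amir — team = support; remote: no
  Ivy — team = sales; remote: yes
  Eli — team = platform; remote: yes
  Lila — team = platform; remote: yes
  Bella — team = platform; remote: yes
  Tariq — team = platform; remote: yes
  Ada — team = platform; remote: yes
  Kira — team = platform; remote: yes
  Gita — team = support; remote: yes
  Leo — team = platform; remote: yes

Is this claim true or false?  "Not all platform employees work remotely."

'Not all platform employees work remotely' holds iff A ⊄ B (|A ∖ B| ≥ 1).
|A| = 19, |A ∩ B| = 19, |A ∖ B| = 0.
So the statement is false.

False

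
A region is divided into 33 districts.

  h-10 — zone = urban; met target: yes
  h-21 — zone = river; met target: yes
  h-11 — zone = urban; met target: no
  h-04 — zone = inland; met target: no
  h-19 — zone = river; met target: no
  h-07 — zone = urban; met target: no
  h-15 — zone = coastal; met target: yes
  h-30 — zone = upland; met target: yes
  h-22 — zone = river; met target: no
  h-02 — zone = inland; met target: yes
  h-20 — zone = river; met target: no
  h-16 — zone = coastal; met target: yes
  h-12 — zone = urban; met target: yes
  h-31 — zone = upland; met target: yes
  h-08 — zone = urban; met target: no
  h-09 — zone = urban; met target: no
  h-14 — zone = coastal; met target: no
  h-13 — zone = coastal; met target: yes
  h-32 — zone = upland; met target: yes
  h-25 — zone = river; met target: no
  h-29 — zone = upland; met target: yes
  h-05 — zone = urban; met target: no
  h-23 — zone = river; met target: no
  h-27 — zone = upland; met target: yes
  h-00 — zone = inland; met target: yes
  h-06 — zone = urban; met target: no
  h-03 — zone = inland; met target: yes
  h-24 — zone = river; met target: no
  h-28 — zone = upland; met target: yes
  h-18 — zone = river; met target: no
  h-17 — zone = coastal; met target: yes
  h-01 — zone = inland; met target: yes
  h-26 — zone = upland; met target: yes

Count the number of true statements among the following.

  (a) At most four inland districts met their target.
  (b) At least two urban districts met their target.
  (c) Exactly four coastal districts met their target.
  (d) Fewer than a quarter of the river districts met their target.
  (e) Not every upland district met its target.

4

(a) inland: |A| = 5, |A ∩ B| = 4; needs |A ∩ B| ≤ 4 — true.
(b) urban: |A| = 8, |A ∩ B| = 2; needs |A ∩ B| ≥ 2 — true.
(c) coastal: |A| = 5, |A ∩ B| = 4; needs |A ∩ B| = 4 — true.
(d) river: |A| = 8, |A ∩ B| = 1; needs |A ∩ B| / |A| < 1/4 — true.
(e) upland: |A| = 7, |A ∩ B| = 7; needs A ⊄ B (|A ∖ B| ≥ 1) — false.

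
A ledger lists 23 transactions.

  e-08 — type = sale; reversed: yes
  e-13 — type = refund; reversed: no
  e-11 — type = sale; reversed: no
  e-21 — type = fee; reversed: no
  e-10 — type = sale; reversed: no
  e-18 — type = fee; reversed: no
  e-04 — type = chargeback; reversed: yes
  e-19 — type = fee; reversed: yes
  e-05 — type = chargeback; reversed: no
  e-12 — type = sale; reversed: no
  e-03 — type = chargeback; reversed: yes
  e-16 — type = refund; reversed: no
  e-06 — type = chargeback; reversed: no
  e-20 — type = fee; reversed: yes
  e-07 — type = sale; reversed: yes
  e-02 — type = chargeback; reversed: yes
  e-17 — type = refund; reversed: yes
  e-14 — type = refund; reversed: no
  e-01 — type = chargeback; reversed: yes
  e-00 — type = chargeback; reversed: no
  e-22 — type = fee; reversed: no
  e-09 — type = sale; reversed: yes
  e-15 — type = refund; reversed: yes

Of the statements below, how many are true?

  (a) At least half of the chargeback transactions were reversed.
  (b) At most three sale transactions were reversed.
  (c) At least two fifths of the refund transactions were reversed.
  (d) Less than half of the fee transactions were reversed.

(a) chargeback: |A| = 7, |A ∩ B| = 4; needs |A ∩ B| ≥ |A ∖ B| — true.
(b) sale: |A| = 6, |A ∩ B| = 3; needs |A ∩ B| ≤ 3 — true.
(c) refund: |A| = 5, |A ∩ B| = 2; needs |A ∩ B| / |A| ≥ 2/5 — true.
(d) fee: |A| = 5, |A ∩ B| = 2; needs |A ∩ B| < |A ∖ B| — true.

4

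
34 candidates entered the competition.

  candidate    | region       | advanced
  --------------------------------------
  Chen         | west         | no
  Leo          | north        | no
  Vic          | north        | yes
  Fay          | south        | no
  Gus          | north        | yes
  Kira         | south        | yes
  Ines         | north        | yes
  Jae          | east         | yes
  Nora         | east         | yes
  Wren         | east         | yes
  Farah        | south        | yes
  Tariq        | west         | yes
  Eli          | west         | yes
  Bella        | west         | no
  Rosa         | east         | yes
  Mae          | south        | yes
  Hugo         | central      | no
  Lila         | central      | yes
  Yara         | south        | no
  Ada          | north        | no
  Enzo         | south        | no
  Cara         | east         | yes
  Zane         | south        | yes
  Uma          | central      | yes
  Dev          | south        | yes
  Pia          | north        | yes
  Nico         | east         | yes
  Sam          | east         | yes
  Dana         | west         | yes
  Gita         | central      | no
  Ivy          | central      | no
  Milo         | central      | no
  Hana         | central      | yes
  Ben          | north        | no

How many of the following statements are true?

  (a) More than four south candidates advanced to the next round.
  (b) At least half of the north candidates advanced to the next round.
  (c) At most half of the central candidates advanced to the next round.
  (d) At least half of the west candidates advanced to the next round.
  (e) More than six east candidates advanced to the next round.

5

(a) south: |A| = 8, |A ∩ B| = 5; needs |A ∩ B| > 4 — true.
(b) north: |A| = 7, |A ∩ B| = 4; needs |A ∩ B| ≥ |A ∖ B| — true.
(c) central: |A| = 7, |A ∩ B| = 3; needs |A ∩ B| ≤ |A ∖ B| — true.
(d) west: |A| = 5, |A ∩ B| = 3; needs |A ∩ B| ≥ |A ∖ B| — true.
(e) east: |A| = 7, |A ∩ B| = 7; needs |A ∩ B| > 6 — true.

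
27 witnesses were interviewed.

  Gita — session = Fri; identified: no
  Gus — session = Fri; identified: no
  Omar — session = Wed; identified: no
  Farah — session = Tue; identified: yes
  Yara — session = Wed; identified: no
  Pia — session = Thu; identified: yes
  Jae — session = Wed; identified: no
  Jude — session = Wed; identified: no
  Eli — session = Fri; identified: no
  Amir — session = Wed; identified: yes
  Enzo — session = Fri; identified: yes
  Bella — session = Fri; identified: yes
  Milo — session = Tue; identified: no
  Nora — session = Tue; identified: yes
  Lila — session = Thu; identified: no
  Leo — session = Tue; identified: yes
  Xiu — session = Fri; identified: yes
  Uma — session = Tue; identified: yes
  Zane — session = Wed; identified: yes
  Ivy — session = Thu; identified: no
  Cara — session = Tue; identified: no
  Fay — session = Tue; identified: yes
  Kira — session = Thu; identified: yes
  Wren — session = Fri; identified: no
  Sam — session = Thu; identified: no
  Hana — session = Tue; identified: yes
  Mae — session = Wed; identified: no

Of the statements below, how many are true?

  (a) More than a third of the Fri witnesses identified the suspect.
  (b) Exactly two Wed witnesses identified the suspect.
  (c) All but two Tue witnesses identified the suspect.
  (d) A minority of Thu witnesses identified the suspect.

(a) Fri: |A| = 7, |A ∩ B| = 3; needs |A ∩ B| / |A| > 1/3 — true.
(b) Wed: |A| = 7, |A ∩ B| = 2; needs |A ∩ B| = 2 — true.
(c) Tue: |A| = 8, |A ∩ B| = 6; needs |A ∖ B| = 2 — true.
(d) Thu: |A| = 5, |A ∩ B| = 2; needs |A ∩ B| < |A ∖ B| — true.

4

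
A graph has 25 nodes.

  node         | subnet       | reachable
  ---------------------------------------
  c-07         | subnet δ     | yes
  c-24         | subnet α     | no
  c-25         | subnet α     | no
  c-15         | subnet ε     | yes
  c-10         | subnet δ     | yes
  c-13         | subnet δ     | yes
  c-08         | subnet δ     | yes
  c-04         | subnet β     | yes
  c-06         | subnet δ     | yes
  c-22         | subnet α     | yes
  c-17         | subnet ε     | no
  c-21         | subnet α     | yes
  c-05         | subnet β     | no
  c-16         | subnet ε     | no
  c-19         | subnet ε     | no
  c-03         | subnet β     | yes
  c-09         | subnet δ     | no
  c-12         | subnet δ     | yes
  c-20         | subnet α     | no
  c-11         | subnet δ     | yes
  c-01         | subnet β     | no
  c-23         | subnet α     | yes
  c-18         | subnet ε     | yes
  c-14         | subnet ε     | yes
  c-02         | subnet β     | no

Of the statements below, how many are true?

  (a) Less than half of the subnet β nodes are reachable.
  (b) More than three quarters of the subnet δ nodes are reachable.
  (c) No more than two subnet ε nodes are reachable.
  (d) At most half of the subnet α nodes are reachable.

3

(a) subnet β: |A| = 5, |A ∩ B| = 2; needs |A ∩ B| < |A ∖ B| — true.
(b) subnet δ: |A| = 8, |A ∩ B| = 7; needs |A ∩ B| / |A| > 3/4 — true.
(c) subnet ε: |A| = 6, |A ∩ B| = 3; needs |A ∩ B| ≤ 2 — false.
(d) subnet α: |A| = 6, |A ∩ B| = 3; needs |A ∩ B| ≤ |A ∖ B| — true.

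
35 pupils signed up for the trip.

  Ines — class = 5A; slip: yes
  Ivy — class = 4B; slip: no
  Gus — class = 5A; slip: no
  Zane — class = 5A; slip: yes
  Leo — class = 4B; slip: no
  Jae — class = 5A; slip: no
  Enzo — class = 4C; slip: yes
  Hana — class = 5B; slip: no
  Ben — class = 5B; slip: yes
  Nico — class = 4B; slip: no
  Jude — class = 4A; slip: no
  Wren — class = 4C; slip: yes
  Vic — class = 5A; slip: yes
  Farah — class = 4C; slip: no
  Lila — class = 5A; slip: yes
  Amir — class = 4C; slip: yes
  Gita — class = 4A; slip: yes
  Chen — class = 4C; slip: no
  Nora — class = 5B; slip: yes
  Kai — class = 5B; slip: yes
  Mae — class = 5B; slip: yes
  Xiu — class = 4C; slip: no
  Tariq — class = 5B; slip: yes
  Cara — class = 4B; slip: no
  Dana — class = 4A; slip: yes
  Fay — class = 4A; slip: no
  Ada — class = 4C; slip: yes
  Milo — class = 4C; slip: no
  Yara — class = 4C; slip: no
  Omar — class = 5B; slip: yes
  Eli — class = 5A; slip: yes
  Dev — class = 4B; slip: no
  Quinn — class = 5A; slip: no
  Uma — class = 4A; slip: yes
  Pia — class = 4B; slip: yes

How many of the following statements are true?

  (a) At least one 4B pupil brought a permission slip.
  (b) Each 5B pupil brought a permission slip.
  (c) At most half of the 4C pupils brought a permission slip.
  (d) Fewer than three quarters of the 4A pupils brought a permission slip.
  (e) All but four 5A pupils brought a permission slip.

3

(a) 4B: |A| = 6, |A ∩ B| = 1; needs A ∩ B ≠ ∅ (|A ∩ B| ≥ 1) — true.
(b) 5B: |A| = 7, |A ∩ B| = 6; needs A ⊆ B, i.e. every element of A is in B (|A ∖ B| = 0) — false.
(c) 4C: |A| = 9, |A ∩ B| = 4; needs |A ∩ B| ≤ |A ∖ B| — true.
(d) 4A: |A| = 5, |A ∩ B| = 3; needs |A ∩ B| / |A| < 3/4 — true.
(e) 5A: |A| = 8, |A ∩ B| = 5; needs |A ∖ B| = 4 — false.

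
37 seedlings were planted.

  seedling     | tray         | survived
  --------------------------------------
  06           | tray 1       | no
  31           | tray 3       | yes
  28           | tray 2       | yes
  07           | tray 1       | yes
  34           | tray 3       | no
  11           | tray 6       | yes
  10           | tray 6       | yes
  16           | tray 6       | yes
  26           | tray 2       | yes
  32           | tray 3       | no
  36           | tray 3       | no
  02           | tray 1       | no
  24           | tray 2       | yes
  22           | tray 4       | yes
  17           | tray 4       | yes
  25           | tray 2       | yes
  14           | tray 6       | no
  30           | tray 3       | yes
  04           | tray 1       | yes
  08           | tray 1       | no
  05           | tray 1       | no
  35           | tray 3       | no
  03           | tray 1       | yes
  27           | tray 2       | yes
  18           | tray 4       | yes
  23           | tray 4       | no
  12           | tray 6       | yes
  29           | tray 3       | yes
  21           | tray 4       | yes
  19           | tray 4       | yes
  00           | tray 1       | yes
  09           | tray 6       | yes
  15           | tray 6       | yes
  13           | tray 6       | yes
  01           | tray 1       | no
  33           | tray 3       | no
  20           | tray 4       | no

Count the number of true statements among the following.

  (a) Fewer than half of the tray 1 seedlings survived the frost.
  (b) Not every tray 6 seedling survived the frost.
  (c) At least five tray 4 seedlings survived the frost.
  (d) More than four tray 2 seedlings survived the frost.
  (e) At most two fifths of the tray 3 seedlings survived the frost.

(a) tray 1: |A| = 9, |A ∩ B| = 4; needs |A ∩ B| < |A ∖ B| — true.
(b) tray 6: |A| = 8, |A ∩ B| = 7; needs A ⊄ B (|A ∖ B| ≥ 1) — true.
(c) tray 4: |A| = 7, |A ∩ B| = 5; needs |A ∩ B| ≥ 5 — true.
(d) tray 2: |A| = 5, |A ∩ B| = 5; needs |A ∩ B| > 4 — true.
(e) tray 3: |A| = 8, |A ∩ B| = 3; needs |A ∩ B| / |A| ≤ 2/5 — true.

5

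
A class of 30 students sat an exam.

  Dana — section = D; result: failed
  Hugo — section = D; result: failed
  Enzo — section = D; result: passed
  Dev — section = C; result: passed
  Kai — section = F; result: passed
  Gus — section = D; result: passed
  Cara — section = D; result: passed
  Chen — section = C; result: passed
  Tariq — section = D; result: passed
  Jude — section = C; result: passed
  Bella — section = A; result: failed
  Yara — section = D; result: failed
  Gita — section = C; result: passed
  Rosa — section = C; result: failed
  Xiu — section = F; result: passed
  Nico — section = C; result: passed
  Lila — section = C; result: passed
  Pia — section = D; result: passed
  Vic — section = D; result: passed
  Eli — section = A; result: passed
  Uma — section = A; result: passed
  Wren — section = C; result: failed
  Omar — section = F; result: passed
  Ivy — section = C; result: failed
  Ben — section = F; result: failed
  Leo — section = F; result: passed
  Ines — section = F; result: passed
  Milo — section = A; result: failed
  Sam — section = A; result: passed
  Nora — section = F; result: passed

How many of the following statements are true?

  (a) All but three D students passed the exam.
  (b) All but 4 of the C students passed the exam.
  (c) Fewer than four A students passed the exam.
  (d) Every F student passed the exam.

2

(a) D: |A| = 9, |A ∩ B| = 6; needs |A ∖ B| = 3 — true.
(b) C: |A| = 9, |A ∩ B| = 6; needs |A ∖ B| = 4 — false.
(c) A: |A| = 5, |A ∩ B| = 3; needs |A ∩ B| < 4 — true.
(d) F: |A| = 7, |A ∩ B| = 6; needs A ⊆ B, i.e. every element of A is in B (|A ∖ B| = 0) — false.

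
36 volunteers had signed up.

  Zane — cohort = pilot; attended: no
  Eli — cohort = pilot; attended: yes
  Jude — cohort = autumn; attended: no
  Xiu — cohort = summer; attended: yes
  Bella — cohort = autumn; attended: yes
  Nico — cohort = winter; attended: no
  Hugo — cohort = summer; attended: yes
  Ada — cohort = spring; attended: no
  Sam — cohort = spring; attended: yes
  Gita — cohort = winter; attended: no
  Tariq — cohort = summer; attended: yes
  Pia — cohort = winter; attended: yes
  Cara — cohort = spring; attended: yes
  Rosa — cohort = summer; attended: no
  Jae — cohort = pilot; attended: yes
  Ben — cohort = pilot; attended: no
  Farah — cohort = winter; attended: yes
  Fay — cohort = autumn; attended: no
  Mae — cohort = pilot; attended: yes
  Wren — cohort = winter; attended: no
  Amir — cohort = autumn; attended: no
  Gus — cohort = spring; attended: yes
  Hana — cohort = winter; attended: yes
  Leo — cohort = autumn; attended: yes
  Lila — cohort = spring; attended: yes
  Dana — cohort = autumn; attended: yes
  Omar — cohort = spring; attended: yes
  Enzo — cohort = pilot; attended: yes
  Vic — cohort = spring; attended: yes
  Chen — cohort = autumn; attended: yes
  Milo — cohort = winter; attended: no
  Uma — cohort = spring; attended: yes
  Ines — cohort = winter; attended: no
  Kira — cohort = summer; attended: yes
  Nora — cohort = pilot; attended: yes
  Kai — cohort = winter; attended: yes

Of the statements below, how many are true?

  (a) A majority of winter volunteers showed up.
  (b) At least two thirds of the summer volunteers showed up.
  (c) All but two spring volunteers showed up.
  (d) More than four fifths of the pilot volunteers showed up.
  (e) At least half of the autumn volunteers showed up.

2

(a) winter: |A| = 9, |A ∩ B| = 4; needs |A ∩ B| > |A ∖ B| — false.
(b) summer: |A| = 5, |A ∩ B| = 4; needs |A ∩ B| / |A| ≥ 2/3 — true.
(c) spring: |A| = 8, |A ∩ B| = 7; needs |A ∖ B| = 2 — false.
(d) pilot: |A| = 7, |A ∩ B| = 5; needs |A ∩ B| / |A| > 4/5 — false.
(e) autumn: |A| = 7, |A ∩ B| = 4; needs |A ∩ B| ≥ |A ∖ B| — true.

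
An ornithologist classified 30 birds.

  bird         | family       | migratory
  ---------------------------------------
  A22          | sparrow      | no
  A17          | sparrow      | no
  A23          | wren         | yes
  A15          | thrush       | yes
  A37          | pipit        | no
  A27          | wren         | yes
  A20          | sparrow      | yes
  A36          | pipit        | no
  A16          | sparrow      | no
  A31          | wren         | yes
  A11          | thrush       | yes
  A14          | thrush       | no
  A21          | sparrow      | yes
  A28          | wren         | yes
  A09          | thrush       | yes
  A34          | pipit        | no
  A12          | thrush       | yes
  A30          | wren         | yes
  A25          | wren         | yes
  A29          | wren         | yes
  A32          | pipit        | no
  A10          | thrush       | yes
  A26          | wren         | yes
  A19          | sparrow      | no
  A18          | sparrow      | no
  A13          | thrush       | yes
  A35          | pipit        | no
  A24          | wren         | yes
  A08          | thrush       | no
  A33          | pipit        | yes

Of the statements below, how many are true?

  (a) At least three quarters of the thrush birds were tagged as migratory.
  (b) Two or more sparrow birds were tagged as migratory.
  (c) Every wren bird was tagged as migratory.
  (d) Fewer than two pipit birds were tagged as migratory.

4

(a) thrush: |A| = 8, |A ∩ B| = 6; needs |A ∩ B| / |A| ≥ 3/4 — true.
(b) sparrow: |A| = 7, |A ∩ B| = 2; needs |A ∩ B| ≥ 2 — true.
(c) wren: |A| = 9, |A ∩ B| = 9; needs A ⊆ B, i.e. every element of A is in B (|A ∖ B| = 0) — true.
(d) pipit: |A| = 6, |A ∩ B| = 1; needs |A ∩ B| < 2 — true.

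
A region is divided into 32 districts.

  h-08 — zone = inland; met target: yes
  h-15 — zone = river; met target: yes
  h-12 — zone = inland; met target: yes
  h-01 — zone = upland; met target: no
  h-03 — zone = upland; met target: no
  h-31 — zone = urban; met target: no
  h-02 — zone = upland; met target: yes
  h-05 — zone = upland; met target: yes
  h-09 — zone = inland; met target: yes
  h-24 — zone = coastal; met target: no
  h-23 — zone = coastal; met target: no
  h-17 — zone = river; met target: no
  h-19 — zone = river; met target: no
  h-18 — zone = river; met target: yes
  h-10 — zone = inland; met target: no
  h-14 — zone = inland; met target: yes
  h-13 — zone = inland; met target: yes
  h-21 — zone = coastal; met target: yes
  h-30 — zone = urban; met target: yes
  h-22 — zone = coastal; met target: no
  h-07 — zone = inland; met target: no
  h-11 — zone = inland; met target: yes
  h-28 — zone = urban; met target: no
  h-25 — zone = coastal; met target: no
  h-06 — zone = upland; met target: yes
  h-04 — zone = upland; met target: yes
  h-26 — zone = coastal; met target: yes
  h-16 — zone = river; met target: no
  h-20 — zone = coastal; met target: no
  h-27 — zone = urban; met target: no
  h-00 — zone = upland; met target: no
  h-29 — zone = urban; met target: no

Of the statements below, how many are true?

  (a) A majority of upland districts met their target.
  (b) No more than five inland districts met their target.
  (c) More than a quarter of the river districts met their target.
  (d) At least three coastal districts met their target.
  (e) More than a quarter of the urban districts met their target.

2

(a) upland: |A| = 7, |A ∩ B| = 4; needs |A ∩ B| > |A ∖ B| — true.
(b) inland: |A| = 8, |A ∩ B| = 6; needs |A ∩ B| ≤ 5 — false.
(c) river: |A| = 5, |A ∩ B| = 2; needs |A ∩ B| / |A| > 1/4 — true.
(d) coastal: |A| = 7, |A ∩ B| = 2; needs |A ∩ B| ≥ 3 — false.
(e) urban: |A| = 5, |A ∩ B| = 1; needs |A ∩ B| / |A| > 1/4 — false.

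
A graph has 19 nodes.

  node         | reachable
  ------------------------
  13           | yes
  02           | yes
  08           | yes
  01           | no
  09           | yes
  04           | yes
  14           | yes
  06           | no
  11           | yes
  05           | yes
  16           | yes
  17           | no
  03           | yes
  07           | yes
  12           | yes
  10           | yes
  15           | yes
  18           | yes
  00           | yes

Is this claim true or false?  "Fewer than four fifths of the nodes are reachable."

The determiner here denotes the relation: |A ∩ B| / |A| < 4/5.
|A| = 19, |A ∩ B| = 16, |A ∖ B| = 3.
|A ∩ B|/|A| = 16/19, so the statement is false.

False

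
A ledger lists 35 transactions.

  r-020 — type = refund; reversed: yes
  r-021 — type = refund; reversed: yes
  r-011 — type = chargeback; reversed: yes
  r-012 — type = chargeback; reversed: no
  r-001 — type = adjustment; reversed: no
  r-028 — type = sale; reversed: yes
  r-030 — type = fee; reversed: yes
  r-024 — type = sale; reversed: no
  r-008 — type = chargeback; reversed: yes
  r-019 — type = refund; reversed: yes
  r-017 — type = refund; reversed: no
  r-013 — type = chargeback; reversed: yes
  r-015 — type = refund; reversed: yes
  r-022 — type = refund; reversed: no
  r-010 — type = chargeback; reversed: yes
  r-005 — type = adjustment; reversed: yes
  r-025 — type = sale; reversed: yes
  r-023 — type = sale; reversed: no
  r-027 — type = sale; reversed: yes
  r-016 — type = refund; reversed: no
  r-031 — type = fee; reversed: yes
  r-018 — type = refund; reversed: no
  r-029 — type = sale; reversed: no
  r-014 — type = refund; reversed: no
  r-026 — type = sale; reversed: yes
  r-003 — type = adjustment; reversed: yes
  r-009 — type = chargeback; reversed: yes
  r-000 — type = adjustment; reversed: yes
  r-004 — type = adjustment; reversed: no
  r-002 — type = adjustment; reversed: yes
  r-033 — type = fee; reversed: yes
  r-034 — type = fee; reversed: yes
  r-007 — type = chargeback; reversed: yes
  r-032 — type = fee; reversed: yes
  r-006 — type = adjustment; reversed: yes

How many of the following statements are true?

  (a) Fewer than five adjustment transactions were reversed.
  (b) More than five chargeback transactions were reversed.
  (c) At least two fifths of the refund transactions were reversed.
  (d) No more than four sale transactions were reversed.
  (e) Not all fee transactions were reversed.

(a) adjustment: |A| = 7, |A ∩ B| = 5; needs |A ∩ B| < 5 — false.
(b) chargeback: |A| = 7, |A ∩ B| = 6; needs |A ∩ B| > 5 — true.
(c) refund: |A| = 9, |A ∩ B| = 4; needs |A ∩ B| / |A| ≥ 2/5 — true.
(d) sale: |A| = 7, |A ∩ B| = 4; needs |A ∩ B| ≤ 4 — true.
(e) fee: |A| = 5, |A ∩ B| = 5; needs A ⊄ B (|A ∖ B| ≥ 1) — false.

3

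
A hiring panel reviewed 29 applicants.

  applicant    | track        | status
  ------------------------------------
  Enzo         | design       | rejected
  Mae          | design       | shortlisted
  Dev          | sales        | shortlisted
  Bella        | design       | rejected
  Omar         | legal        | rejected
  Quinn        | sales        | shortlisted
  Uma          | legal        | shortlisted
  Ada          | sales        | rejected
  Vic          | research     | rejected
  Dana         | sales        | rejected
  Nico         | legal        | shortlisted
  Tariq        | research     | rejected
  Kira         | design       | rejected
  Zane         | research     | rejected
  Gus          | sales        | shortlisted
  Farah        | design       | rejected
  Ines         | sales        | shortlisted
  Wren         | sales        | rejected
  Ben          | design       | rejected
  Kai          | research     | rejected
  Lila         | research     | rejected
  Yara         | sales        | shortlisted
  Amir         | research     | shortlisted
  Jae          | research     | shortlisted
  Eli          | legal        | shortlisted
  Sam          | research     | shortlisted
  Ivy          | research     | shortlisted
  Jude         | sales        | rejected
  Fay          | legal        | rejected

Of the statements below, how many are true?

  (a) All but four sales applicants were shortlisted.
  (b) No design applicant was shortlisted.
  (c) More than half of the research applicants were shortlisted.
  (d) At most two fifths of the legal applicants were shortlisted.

(a) sales: |A| = 9, |A ∩ B| = 5; needs |A ∖ B| = 4 — true.
(b) design: |A| = 6, |A ∩ B| = 1; needs A ∩ B = ∅ (|A ∩ B| = 0) — false.
(c) research: |A| = 9, |A ∩ B| = 4; needs |A ∩ B| > |A ∖ B| — false.
(d) legal: |A| = 5, |A ∩ B| = 3; needs |A ∩ B| / |A| ≤ 2/5 — false.

1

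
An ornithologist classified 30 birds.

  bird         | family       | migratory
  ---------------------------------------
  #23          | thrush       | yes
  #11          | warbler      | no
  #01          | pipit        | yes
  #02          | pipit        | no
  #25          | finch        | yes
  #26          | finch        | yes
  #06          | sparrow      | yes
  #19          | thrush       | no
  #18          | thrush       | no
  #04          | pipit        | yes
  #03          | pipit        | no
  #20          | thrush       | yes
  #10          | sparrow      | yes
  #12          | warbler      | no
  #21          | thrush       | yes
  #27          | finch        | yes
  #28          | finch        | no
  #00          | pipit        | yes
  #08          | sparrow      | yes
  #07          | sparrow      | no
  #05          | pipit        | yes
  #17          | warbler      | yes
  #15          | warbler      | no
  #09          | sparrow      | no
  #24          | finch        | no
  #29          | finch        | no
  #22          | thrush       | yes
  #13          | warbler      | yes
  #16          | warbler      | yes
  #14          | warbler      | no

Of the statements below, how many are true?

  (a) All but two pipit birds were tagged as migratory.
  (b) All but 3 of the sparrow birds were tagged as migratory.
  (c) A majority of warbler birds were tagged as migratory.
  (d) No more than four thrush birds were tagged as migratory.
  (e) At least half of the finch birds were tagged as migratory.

(a) pipit: |A| = 6, |A ∩ B| = 4; needs |A ∖ B| = 2 — true.
(b) sparrow: |A| = 5, |A ∩ B| = 3; needs |A ∖ B| = 3 — false.
(c) warbler: |A| = 7, |A ∩ B| = 3; needs |A ∩ B| > |A ∖ B| — false.
(d) thrush: |A| = 6, |A ∩ B| = 4; needs |A ∩ B| ≤ 4 — true.
(e) finch: |A| = 6, |A ∩ B| = 3; needs |A ∩ B| ≥ |A ∖ B| — true.

3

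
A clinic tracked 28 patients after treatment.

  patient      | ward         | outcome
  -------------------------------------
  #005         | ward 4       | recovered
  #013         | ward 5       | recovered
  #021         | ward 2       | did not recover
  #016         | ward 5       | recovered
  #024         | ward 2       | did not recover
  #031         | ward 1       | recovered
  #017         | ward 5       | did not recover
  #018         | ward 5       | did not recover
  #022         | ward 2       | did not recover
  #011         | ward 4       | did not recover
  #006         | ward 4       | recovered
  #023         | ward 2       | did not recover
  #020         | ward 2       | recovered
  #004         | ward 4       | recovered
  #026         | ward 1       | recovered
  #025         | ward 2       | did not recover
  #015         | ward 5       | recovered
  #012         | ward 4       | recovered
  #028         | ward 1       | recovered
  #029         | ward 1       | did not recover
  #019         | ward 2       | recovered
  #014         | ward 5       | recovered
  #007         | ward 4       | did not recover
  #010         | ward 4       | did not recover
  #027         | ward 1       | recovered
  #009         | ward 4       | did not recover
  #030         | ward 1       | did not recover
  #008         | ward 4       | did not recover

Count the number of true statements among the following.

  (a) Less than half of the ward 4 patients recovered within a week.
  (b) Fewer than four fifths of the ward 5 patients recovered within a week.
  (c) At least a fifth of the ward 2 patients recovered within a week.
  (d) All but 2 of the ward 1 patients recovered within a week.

4

(a) ward 4: |A| = 9, |A ∩ B| = 4; needs |A ∩ B| < |A ∖ B| — true.
(b) ward 5: |A| = 6, |A ∩ B| = 4; needs |A ∩ B| / |A| < 4/5 — true.
(c) ward 2: |A| = 7, |A ∩ B| = 2; needs |A ∩ B| / |A| ≥ 1/5 — true.
(d) ward 1: |A| = 6, |A ∩ B| = 4; needs |A ∖ B| = 2 — true.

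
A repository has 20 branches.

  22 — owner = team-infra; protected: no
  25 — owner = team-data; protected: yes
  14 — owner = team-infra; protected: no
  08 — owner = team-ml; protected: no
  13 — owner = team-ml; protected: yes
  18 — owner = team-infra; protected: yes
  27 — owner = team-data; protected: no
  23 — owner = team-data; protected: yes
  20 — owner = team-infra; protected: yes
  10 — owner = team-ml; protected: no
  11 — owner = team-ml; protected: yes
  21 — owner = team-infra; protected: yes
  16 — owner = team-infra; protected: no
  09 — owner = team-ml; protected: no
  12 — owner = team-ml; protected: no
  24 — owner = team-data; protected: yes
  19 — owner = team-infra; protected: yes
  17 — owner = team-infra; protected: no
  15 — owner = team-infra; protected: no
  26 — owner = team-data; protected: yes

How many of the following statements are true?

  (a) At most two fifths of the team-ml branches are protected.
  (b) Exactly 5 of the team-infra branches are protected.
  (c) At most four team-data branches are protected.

(a) team-ml: |A| = 6, |A ∩ B| = 2; needs |A ∩ B| / |A| ≤ 2/5 — true.
(b) team-infra: |A| = 9, |A ∩ B| = 4; needs |A ∩ B| = 5 — false.
(c) team-data: |A| = 5, |A ∩ B| = 4; needs |A ∩ B| ≤ 4 — true.

2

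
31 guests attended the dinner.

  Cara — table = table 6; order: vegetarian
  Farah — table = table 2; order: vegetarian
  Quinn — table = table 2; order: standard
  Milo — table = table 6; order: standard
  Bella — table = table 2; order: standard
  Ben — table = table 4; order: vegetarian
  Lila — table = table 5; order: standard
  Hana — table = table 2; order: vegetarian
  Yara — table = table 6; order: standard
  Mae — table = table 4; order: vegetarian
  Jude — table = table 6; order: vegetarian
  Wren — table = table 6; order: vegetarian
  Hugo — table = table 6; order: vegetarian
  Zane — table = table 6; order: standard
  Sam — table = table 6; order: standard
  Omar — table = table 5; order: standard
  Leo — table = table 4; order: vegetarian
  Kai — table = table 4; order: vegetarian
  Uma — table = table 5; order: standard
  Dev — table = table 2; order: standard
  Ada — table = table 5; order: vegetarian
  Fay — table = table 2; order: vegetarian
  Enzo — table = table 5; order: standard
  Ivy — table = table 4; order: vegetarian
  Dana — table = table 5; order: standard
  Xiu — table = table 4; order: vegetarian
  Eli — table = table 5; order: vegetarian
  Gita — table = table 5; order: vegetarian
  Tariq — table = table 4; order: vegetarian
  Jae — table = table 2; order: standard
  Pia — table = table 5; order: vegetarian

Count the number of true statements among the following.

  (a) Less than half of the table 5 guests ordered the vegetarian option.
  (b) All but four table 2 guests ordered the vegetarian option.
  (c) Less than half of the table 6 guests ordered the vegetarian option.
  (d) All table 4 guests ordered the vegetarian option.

(a) table 5: |A| = 9, |A ∩ B| = 4; needs |A ∩ B| < |A ∖ B| — true.
(b) table 2: |A| = 7, |A ∩ B| = 3; needs |A ∖ B| = 4 — true.
(c) table 6: |A| = 8, |A ∩ B| = 4; needs |A ∩ B| < |A ∖ B| — false.
(d) table 4: |A| = 7, |A ∩ B| = 7; needs A ⊆ B, i.e. every element of A is in B (|A ∖ B| = 0) — true.

3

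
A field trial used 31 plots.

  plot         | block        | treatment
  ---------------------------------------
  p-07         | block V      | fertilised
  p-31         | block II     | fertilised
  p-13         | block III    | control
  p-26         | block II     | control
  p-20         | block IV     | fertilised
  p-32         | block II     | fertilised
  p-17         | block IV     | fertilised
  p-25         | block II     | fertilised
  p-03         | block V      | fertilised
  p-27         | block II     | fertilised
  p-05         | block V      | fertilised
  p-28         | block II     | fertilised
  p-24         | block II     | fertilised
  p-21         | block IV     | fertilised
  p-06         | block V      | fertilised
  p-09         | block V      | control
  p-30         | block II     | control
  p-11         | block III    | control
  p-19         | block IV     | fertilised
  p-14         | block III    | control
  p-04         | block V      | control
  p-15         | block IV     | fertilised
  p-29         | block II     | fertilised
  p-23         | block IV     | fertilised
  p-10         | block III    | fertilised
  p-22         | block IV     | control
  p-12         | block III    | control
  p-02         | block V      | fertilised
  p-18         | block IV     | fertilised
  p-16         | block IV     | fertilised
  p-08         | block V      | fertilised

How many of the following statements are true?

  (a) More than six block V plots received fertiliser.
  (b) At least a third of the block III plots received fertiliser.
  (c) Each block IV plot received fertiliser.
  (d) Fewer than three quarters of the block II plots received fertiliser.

(a) block V: |A| = 8, |A ∩ B| = 6; needs |A ∩ B| > 6 — false.
(b) block III: |A| = 5, |A ∩ B| = 1; needs |A ∩ B| / |A| ≥ 1/3 — false.
(c) block IV: |A| = 9, |A ∩ B| = 8; needs A ⊆ B, i.e. every element of A is in B (|A ∖ B| = 0) — false.
(d) block II: |A| = 9, |A ∩ B| = 7; needs |A ∩ B| / |A| < 3/4 — false.

0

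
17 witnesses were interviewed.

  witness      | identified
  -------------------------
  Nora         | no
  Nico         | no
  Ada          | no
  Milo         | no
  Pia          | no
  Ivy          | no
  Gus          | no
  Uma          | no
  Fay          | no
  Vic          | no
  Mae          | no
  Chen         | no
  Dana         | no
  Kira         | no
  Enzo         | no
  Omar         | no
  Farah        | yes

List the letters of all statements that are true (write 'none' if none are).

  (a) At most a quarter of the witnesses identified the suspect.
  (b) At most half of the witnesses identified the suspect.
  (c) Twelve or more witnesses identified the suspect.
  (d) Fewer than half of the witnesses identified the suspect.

|A| = 17, |A ∩ B| = 1, |A ∖ B| = 16.
(a) |A ∩ B| / |A| ≤ 1/4: holds.
(b) |A ∩ B| ≤ |A ∖ B|: holds.
(c) |A ∩ B| ≥ 12: fails.
(d) |A ∩ B| < |A ∖ B|: holds.

(a), (b), (d)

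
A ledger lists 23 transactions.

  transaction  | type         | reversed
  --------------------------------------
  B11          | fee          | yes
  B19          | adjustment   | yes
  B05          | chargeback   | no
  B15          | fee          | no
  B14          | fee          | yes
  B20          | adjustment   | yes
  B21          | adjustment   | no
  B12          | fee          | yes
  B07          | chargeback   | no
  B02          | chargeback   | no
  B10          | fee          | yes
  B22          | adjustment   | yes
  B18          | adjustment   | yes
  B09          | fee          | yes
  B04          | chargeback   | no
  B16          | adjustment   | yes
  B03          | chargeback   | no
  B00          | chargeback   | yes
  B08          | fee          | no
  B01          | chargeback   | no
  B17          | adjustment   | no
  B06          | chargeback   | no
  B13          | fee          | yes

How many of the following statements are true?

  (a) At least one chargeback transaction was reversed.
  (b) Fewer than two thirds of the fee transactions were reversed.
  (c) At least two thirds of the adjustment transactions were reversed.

(a) chargeback: |A| = 8, |A ∩ B| = 1; needs A ∩ B ≠ ∅ (|A ∩ B| ≥ 1) — true.
(b) fee: |A| = 8, |A ∩ B| = 6; needs |A ∩ B| / |A| < 2/3 — false.
(c) adjustment: |A| = 7, |A ∩ B| = 5; needs |A ∩ B| / |A| ≥ 2/3 — true.

2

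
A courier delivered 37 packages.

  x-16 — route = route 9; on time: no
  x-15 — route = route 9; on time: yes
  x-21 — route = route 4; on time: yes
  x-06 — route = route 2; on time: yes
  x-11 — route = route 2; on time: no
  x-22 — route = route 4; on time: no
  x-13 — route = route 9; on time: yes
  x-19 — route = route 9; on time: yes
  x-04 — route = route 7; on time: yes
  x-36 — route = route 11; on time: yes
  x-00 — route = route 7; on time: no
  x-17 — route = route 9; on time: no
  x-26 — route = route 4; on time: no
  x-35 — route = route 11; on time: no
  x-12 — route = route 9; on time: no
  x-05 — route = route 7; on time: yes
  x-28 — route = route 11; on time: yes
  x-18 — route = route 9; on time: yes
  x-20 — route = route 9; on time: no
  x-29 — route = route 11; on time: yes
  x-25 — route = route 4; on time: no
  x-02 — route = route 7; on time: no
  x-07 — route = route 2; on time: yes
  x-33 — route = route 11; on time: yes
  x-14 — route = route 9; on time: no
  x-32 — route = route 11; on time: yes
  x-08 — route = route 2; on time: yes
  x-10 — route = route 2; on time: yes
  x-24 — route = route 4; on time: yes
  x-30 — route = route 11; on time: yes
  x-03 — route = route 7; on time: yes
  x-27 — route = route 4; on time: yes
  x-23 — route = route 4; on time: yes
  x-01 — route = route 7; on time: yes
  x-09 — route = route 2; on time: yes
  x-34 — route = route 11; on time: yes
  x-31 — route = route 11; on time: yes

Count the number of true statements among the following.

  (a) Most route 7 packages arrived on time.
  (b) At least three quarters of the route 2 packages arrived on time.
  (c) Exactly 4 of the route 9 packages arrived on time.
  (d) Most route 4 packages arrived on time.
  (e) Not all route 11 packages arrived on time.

(a) route 7: |A| = 6, |A ∩ B| = 4; needs |A ∩ B| > |A ∖ B| — true.
(b) route 2: |A| = 6, |A ∩ B| = 5; needs |A ∩ B| / |A| ≥ 3/4 — true.
(c) route 9: |A| = 9, |A ∩ B| = 4; needs |A ∩ B| = 4 — true.
(d) route 4: |A| = 7, |A ∩ B| = 4; needs |A ∩ B| > |A ∖ B| — true.
(e) route 11: |A| = 9, |A ∩ B| = 8; needs A ⊄ B (|A ∖ B| ≥ 1) — true.

5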